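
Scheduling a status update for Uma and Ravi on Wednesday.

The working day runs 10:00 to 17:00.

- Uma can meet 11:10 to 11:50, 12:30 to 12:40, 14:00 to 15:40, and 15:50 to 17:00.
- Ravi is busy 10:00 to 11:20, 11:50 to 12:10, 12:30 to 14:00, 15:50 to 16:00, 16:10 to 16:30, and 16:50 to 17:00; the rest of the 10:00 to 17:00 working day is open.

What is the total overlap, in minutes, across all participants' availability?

Ravi free within 10:00–17:00: 11:20–11:50, 12:10–12:30, 14:00–15:50, 16:00–16:10, 16:30–16:50.
Uma ∩ Ravi: 11:20–11:50, 14:00–15:40, 16:00–16:10, 16:30–16:50.
Total common minutes: 30 + 100 + 10 + 20 = 160.

160 minutes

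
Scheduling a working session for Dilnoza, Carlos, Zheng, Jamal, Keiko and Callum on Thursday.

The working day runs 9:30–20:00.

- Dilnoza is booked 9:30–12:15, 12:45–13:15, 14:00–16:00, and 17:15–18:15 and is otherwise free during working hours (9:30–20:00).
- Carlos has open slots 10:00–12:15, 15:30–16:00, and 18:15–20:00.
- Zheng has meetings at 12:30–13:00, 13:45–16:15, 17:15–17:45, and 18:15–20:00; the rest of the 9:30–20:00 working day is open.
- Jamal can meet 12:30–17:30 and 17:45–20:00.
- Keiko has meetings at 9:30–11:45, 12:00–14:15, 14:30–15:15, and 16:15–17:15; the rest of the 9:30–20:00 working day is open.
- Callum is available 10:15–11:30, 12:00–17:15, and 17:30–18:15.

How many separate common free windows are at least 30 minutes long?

0

Dilnoza free within 09:30–20:00: 12:15–12:45, 13:15–14:00, 16:00–17:15, 18:15–20:00.
Zheng free within 09:30–20:00: 09:30–12:30, 13:00–13:45, 16:15–17:15, 17:45–18:15.
Keiko free within 09:30–20:00: 11:45–12:00, 14:15–14:30, 15:15–16:15, 17:15–20:00.
Dilnoza ∩ Carlos: 18:15–20:00.
Dilnoza ∩ Carlos ∩ Zheng: (none).
Dilnoza ∩ Carlos ∩ Zheng ∩ Jamal: (none).
Dilnoza ∩ Carlos ∩ Zheng ∩ Jamal ∩ Keiko: (none).
Dilnoza ∩ Carlos ∩ Zheng ∩ Jamal ∩ Keiko ∩ Callum: (none).
Windows ≥ 30 min: (none).
That's 0 windows.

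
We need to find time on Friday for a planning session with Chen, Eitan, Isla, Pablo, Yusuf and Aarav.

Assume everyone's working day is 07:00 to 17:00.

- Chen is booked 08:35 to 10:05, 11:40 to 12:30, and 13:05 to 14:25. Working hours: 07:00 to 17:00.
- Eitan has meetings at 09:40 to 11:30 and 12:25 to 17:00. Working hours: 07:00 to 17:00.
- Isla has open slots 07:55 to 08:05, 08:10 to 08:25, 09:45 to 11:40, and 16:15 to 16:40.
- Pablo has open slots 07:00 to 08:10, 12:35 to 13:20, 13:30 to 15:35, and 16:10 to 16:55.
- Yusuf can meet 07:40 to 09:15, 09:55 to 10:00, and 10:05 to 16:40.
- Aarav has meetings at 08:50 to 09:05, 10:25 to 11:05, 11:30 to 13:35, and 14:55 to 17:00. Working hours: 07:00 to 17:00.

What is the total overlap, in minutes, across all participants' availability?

10 minutes

Chen free within 07:00–17:00: 07:00–08:35, 10:05–11:40, 12:30–13:05, 14:25–17:00.
Eitan free within 07:00–17:00: 07:00–09:40, 11:30–12:25.
Aarav free within 07:00–17:00: 07:00–08:50, 09:05–10:25, 11:05–11:30, 13:35–14:55.
Chen ∩ Eitan: 07:00–08:35, 11:30–11:40.
Chen ∩ Eitan ∩ Isla: 07:55–08:05, 08:10–08:25, 11:30–11:40.
Chen ∩ Eitan ∩ Isla ∩ Pablo: 07:55–08:05.
Chen ∩ Eitan ∩ Isla ∩ Pablo ∩ Yusuf: 07:55–08:05.
Chen ∩ Eitan ∩ Isla ∩ Pablo ∩ Yusuf ∩ Aarav: 07:55–08:05.
Total common minutes: 10.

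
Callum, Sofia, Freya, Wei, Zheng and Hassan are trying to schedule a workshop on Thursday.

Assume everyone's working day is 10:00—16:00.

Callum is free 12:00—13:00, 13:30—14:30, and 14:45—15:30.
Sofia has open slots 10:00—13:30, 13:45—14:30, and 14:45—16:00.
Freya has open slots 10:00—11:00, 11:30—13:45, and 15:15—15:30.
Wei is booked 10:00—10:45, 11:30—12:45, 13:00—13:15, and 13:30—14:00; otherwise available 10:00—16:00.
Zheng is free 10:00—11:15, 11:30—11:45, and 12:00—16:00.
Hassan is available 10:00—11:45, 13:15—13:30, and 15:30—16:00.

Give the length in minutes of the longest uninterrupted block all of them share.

Wei free within 10:00–16:00: 10:45–11:30, 12:45–13:00, 13:15–13:30, 14:00–16:00.
Callum ∩ Sofia: 12:00–13:00, 13:45–14:30, 14:45–15:30.
Callum ∩ Sofia ∩ Freya: 12:00–13:00, 15:15–15:30.
Callum ∩ Sofia ∩ Freya ∩ Wei: 12:45–13:00, 15:15–15:30.
Callum ∩ Sofia ∩ Freya ∩ Wei ∩ Zheng: 12:45–13:00, 15:15–15:30.
Callum ∩ Sofia ∩ Freya ∩ Wei ∩ Zheng ∩ Hassan: (none).
No common window.

0 minutes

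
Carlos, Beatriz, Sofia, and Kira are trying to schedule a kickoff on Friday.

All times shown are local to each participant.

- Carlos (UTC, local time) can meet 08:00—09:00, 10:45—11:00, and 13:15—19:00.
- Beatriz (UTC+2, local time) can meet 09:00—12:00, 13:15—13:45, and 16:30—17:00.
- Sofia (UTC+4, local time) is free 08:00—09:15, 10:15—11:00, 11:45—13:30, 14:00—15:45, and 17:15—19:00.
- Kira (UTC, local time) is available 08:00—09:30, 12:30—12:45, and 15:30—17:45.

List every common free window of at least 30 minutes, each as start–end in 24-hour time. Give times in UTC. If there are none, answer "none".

Carlos → UTC: 08:00–09:00, 10:45–11:00, 13:15–19:00.
Beatriz → UTC: 07:00–10:00, 11:15–11:45, 14:30–15:00.
Sofia → UTC: 04:00–05:15, 06:15–07:00, 07:45–09:30, 10:00–11:45, 13:15–15:00.
Kira → UTC: 08:00–09:30, 12:30–12:45, 15:30–17:45.
Carlos ∩ Beatriz: 08:00–09:00, 14:30–15:00.
Carlos ∩ Beatriz ∩ Sofia: 08:00–09:00, 14:30–15:00.
Carlos ∩ Beatriz ∩ Sofia ∩ Kira: 08:00–09:00.
Windows ≥ 30 min: 08:00–09:00.

08:00–09:00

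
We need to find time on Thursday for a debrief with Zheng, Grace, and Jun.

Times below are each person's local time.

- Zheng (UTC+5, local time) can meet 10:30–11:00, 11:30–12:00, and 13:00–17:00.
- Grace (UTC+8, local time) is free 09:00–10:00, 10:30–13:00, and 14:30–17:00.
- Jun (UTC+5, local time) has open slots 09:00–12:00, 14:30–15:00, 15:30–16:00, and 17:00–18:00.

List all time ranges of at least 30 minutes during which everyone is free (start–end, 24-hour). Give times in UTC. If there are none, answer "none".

Zheng → UTC: 05:30–06:00, 06:30–07:00, 08:00–12:00.
Grace → UTC: 01:00–02:00, 02:30–05:00, 06:30–09:00.
Jun → UTC: 04:00–07:00, 09:30–10:00, 10:30–11:00, 12:00–13:00.
Zheng ∩ Grace: 06:30–07:00, 08:00–09:00.
Zheng ∩ Grace ∩ Jun: 06:30–07:00.
Windows ≥ 30 min: 06:30–07:00.

06:30–07:00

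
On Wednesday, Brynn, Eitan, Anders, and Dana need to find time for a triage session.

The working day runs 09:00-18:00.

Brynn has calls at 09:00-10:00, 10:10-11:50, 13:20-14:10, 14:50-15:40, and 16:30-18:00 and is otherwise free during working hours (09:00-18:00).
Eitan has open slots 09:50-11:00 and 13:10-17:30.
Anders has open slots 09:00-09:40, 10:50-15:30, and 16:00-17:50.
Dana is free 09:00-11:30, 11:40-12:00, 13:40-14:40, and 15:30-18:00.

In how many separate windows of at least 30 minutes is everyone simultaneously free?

Brynn free within 09:00–18:00: 10:00–10:10, 11:50–13:20, 14:10–14:50, 15:40–16:30.
Brynn ∩ Eitan: 10:00–10:10, 13:10–13:20, 14:10–14:50, 15:40–16:30.
Brynn ∩ Eitan ∩ Anders: 13:10–13:20, 14:10–14:50, 16:00–16:30.
Brynn ∩ Eitan ∩ Anders ∩ Dana: 14:10–14:40, 16:00–16:30.
Windows ≥ 30 min: 14:10–14:40, 16:00–16:30.
That's 2 windows.

2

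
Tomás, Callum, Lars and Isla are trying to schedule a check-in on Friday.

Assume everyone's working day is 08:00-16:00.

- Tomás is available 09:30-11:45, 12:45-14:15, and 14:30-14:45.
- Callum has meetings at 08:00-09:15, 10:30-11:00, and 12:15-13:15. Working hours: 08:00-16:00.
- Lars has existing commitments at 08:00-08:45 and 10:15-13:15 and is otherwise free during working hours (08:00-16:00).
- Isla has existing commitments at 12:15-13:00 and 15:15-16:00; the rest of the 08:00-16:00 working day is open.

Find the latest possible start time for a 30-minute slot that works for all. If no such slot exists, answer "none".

Callum free within 08:00–16:00: 09:15–10:30, 11:00–12:15, 13:15–16:00.
Lars free within 08:00–16:00: 08:45–10:15, 13:15–16:00.
Isla free within 08:00–16:00: 08:00–12:15, 13:00–15:15.
Tomás ∩ Callum: 09:30–10:30, 11:00–11:45, 13:15–14:15, 14:30–14:45.
Tomás ∩ Callum ∩ Lars: 09:30–10:15, 13:15–14:15, 14:30–14:45.
Tomás ∩ Callum ∩ Lars ∩ Isla: 09:30–10:15, 13:15–14:15, 14:30–14:45.
Windows ≥ 30 min: 09:30–10:15, 13:15–14:15.
Latest start in the last window 13:15–14:15 is 14:15 − 30 min = 13:45.

13:45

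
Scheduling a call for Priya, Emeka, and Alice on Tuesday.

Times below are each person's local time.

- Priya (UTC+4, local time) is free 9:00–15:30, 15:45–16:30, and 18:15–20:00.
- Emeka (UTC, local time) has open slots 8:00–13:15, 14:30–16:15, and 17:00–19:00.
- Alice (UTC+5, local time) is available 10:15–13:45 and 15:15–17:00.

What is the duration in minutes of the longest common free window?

Priya → UTC: 05:00–11:30, 11:45–12:30, 14:15–16:00.
Emeka → UTC: 08:00–13:15, 14:30–16:15, 17:00–19:00.
Alice → UTC: 05:15–08:45, 10:15–12:00.
Priya ∩ Emeka: 08:00–11:30, 11:45–12:30, 14:30–16:00.
Priya ∩ Emeka ∩ Alice: 08:00–08:45, 10:15–11:30, 11:45–12:00.
Common window lengths: 45, 75, 15 min; longest is 75.

75 minutes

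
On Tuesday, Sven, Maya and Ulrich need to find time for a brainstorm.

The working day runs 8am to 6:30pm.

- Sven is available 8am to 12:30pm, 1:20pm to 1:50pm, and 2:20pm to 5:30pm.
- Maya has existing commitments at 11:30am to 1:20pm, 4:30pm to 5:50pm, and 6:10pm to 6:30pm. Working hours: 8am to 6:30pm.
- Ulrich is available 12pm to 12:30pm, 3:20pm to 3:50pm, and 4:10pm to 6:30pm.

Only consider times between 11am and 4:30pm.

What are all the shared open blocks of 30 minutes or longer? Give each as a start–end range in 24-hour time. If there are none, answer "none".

Maya free within 08:00–18:30: 08:00–11:30, 13:20–16:30, 17:50–18:10.
Sven ∩ Maya: 08:00–11:30, 13:20–13:50, 14:20–16:30.
Sven ∩ Maya ∩ Ulrich: 15:20–15:50, 16:10–16:30.
Restricted to 11:00–16:30: 15:20–15:50, 16:10–16:30.
Windows ≥ 30 min: 15:20–15:50.

15:20–15:50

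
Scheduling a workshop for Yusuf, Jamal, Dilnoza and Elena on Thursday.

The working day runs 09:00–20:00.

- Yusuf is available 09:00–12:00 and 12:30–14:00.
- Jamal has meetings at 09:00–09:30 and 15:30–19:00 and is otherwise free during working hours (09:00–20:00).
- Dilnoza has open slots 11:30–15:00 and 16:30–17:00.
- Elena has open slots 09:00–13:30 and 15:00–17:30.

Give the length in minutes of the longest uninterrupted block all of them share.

Jamal free within 09:00–20:00: 09:30–15:30, 19:00–20:00.
Yusuf ∩ Jamal: 09:30–12:00, 12:30–14:00.
Yusuf ∩ Jamal ∩ Dilnoza: 11:30–12:00, 12:30–14:00.
Yusuf ∩ Jamal ∩ Dilnoza ∩ Elena: 11:30–12:00, 12:30–13:30.
Common window lengths: 30, 60 min; longest is 60.

60 minutes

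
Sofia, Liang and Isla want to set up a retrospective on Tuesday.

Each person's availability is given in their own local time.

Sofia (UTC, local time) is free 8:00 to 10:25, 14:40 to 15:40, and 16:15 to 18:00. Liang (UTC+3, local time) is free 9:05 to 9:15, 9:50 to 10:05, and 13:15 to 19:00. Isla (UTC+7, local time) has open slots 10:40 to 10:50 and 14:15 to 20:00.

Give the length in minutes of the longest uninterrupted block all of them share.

Sofia → UTC: 08:00–10:25, 14:40–15:40, 16:15–18:00.
Liang → UTC: 06:05–06:15, 06:50–07:05, 10:15–16:00.
Isla → UTC: 03:40–03:50, 07:15–13:00.
Sofia ∩ Liang: 10:15–10:25, 14:40–15:40.
Sofia ∩ Liang ∩ Isla: 10:15–10:25.
Single common window of 10 minutes.

10 minutes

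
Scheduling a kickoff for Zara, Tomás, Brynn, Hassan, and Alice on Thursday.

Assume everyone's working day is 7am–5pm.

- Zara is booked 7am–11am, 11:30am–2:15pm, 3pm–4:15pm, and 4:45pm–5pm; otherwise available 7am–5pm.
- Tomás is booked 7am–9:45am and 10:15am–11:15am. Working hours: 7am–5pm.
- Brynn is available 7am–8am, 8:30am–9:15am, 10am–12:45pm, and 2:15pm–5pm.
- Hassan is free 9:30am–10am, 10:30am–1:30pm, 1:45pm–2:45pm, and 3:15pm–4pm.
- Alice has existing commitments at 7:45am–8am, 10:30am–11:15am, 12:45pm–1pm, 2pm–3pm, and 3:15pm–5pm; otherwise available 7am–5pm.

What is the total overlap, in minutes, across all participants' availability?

15 minutes

Zara free within 07:00–17:00: 11:00–11:30, 14:15–15:00, 16:15–16:45.
Tomás free within 07:00–17:00: 09:45–10:15, 11:15–17:00.
Alice free within 07:00–17:00: 07:00–07:45, 08:00–10:30, 11:15–12:45, 13:00–14:00, 15:00–15:15.
Zara ∩ Tomás: 11:15–11:30, 14:15–15:00, 16:15–16:45.
Zara ∩ Tomás ∩ Brynn: 11:15–11:30, 14:15–15:00, 16:15–16:45.
Zara ∩ Tomás ∩ Brynn ∩ Hassan: 11:15–11:30, 14:15–14:45.
Zara ∩ Tomás ∩ Brynn ∩ Hassan ∩ Alice: 11:15–11:30.
Total common minutes: 15.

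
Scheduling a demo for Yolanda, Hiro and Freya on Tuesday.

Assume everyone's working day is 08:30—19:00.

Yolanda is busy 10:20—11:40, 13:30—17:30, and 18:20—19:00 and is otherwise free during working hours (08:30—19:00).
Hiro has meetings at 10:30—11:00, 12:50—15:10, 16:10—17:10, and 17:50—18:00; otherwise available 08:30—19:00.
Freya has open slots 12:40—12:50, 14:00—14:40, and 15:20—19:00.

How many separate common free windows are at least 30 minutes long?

0

Yolanda free within 08:30–19:00: 08:30–10:20, 11:40–13:30, 17:30–18:20.
Hiro free within 08:30–19:00: 08:30–10:30, 11:00–12:50, 15:10–16:10, 17:10–17:50, 18:00–19:00.
Yolanda ∩ Hiro: 08:30–10:20, 11:40–12:50, 17:30–17:50, 18:00–18:20.
Yolanda ∩ Hiro ∩ Freya: 12:40–12:50, 17:30–17:50, 18:00–18:20.
Windows ≥ 30 min: (none).
That's 0 windows.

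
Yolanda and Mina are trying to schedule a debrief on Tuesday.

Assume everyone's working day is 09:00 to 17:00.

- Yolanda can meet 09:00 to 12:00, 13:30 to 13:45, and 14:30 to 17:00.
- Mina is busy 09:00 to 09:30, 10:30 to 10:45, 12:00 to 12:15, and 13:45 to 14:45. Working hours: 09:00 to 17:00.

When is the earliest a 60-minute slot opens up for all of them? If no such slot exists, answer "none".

Mina free within 09:00–17:00: 09:30–10:30, 10:45–12:00, 12:15–13:45, 14:45–17:00.
Yolanda ∩ Mina: 09:30–10:30, 10:45–12:00, 13:30–13:45, 14:45–17:00.
Windows ≥ 60 min: 09:30–10:30, 10:45–12:00, 14:45–17:00.
Earliest such window starts at 09:30.

09:30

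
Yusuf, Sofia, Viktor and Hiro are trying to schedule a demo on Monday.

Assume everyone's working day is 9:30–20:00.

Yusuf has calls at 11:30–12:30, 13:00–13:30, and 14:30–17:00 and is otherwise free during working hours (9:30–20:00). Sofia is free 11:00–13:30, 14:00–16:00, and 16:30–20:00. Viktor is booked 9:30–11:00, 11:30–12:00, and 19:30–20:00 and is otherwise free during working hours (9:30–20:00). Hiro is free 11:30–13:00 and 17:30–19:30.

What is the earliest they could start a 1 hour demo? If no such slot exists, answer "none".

Yusuf free within 09:30–20:00: 09:30–11:30, 12:30–13:00, 13:30–14:30, 17:00–20:00.
Viktor free within 09:30–20:00: 11:00–11:30, 12:00–19:30.
Yusuf ∩ Sofia: 11:00–11:30, 12:30–13:00, 14:00–14:30, 17:00–20:00.
Yusuf ∩ Sofia ∩ Viktor: 11:00–11:30, 12:30–13:00, 14:00–14:30, 17:00–19:30.
Yusuf ∩ Sofia ∩ Viktor ∩ Hiro: 12:30–13:00, 17:30–19:30.
Windows ≥ 60 min: 17:30–19:30.
Earliest such window starts at 17:30.

17:30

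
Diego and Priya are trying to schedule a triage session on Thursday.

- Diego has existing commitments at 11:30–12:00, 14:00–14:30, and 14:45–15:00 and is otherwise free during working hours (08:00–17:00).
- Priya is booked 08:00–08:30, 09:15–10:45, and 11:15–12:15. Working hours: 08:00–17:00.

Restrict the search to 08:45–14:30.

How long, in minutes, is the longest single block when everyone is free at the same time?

105 minutes

Diego free within 08:00–17:00: 08:00–11:30, 12:00–14:00, 14:30–14:45, 15:00–17:00.
Priya free within 08:00–17:00: 08:30–09:15, 10:45–11:15, 12:15–17:00.
Diego ∩ Priya: 08:30–09:15, 10:45–11:15, 12:15–14:00, 14:30–14:45, 15:00–17:00.
Restricted to 08:45–14:30: 08:45–09:15, 10:45–11:15, 12:15–14:00.
Common window lengths: 30, 30, 105 min; longest is 105.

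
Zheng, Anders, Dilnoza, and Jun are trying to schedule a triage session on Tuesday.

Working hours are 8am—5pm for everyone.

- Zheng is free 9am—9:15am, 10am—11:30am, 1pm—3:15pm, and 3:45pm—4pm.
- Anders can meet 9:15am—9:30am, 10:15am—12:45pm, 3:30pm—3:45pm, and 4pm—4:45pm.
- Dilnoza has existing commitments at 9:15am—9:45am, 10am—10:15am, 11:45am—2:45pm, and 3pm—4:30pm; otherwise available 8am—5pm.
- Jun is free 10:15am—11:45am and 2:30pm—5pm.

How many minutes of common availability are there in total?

75 minutes

Dilnoza free within 08:00–17:00: 08:00–09:15, 09:45–10:00, 10:15–11:45, 14:45–15:00, 16:30–17:00.
Zheng ∩ Anders: 10:15–11:30.
Zheng ∩ Anders ∩ Dilnoza: 10:15–11:30.
Zheng ∩ Anders ∩ Dilnoza ∩ Jun: 10:15–11:30.
Total common minutes: 75.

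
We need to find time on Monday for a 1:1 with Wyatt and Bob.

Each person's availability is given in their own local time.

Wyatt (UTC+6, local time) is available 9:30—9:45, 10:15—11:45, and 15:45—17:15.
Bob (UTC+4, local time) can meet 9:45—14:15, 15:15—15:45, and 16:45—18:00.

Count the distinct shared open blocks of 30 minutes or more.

1

Wyatt → UTC: 03:30–03:45, 04:15–05:45, 09:45–11:15.
Bob → UTC: 05:45–10:15, 11:15–11:45, 12:45–14:00.
Wyatt ∩ Bob: 09:45–10:15.
Windows ≥ 30 min: 09:45–10:15.
That's 1 window.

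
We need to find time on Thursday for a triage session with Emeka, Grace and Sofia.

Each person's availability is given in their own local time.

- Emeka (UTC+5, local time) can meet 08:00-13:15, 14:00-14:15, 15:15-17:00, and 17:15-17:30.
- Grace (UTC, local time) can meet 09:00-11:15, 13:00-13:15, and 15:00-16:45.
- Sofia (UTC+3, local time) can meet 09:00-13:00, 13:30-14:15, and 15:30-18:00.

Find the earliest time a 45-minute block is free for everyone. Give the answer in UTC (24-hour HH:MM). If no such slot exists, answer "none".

Emeka → UTC: 03:00–08:15, 09:00–09:15, 10:15–12:00, 12:15–12:30.
Grace → UTC: 09:00–11:15, 13:00–13:15, 15:00–16:45.
Sofia → UTC: 06:00–10:00, 10:30–11:15, 12:30–15:00.
Emeka ∩ Grace: 09:00–09:15, 10:15–11:15.
Emeka ∩ Grace ∩ Sofia: 09:00–09:15, 10:30–11:15.
Windows ≥ 45 min: 10:30–11:15.
Earliest such window starts at 10:30.

10:30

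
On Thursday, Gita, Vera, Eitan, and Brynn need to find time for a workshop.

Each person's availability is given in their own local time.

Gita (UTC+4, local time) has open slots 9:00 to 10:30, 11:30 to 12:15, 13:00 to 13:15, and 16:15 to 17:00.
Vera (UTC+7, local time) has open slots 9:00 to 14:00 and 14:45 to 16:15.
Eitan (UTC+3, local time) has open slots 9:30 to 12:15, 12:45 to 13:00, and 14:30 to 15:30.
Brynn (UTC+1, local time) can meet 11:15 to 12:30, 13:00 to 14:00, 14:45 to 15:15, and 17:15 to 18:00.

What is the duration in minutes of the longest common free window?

Gita → UTC: 05:00–06:30, 07:30–08:15, 09:00–09:15, 12:15–13:00.
Vera → UTC: 02:00–07:00, 07:45–09:15.
Eitan → UTC: 06:30–09:15, 09:45–10:00, 11:30–12:30.
Brynn → UTC: 10:15–11:30, 12:00–13:00, 13:45–14:15, 16:15–17:00.
Gita ∩ Vera: 05:00–06:30, 07:45–08:15, 09:00–09:15.
Gita ∩ Vera ∩ Eitan: 07:45–08:15, 09:00–09:15.
Gita ∩ Vera ∩ Eitan ∩ Brynn: (none).
No common window.

0 minutes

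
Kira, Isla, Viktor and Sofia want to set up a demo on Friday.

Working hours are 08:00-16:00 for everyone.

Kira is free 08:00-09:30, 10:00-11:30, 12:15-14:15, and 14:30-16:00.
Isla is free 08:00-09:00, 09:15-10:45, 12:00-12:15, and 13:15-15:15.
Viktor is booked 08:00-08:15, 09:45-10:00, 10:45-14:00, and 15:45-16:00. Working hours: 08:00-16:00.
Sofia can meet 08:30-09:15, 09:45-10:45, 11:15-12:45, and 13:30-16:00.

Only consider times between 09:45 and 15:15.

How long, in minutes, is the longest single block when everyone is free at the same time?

45 minutes

Viktor free within 08:00–16:00: 08:15–09:45, 10:00–10:45, 14:00–15:45.
Kira ∩ Isla: 08:00–09:00, 09:15–09:30, 10:00–10:45, 13:15–14:15, 14:30–15:15.
Kira ∩ Isla ∩ Viktor: 08:15–09:00, 09:15–09:30, 10:00–10:45, 14:00–14:15, 14:30–15:15.
Kira ∩ Isla ∩ Viktor ∩ Sofia: 08:30–09:00, 10:00–10:45, 14:00–14:15, 14:30–15:15.
Restricted to 09:45–15:15: 10:00–10:45, 14:00–14:15, 14:30–15:15.
Common window lengths: 45, 15, 45 min; longest is 45.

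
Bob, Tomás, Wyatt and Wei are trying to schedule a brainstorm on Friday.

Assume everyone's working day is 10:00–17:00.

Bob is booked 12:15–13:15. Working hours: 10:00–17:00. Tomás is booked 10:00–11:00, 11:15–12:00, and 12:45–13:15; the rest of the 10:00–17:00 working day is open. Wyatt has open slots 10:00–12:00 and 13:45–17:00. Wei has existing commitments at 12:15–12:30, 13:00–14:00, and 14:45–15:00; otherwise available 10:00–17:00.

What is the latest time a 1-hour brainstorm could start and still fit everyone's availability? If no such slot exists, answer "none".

16:00

Bob free within 10:00–17:00: 10:00–12:15, 13:15–17:00.
Tomás free within 10:00–17:00: 11:00–11:15, 12:00–12:45, 13:15–17:00.
Wei free within 10:00–17:00: 10:00–12:15, 12:30–13:00, 14:00–14:45, 15:00–17:00.
Bob ∩ Tomás: 11:00–11:15, 12:00–12:15, 13:15–17:00.
Bob ∩ Tomás ∩ Wyatt: 11:00–11:15, 13:45–17:00.
Bob ∩ Tomás ∩ Wyatt ∩ Wei: 11:00–11:15, 14:00–14:45, 15:00–17:00.
Windows ≥ 60 min: 15:00–17:00.
Latest start in the last window 15:00–17:00 is 17:00 − 60 min = 16:00.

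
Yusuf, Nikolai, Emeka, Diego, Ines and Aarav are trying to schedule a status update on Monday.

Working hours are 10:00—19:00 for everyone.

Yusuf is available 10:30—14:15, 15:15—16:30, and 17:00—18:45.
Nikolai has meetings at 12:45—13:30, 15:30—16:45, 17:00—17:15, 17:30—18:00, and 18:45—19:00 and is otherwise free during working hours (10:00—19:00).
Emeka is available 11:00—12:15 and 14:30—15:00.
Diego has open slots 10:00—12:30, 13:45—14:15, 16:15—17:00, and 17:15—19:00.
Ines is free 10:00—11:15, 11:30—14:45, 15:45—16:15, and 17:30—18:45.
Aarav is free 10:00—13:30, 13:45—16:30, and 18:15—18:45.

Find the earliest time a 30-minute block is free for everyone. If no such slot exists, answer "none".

Nikolai free within 10:00–19:00: 10:00–12:45, 13:30–15:30, 16:45–17:00, 17:15–17:30, 18:00–18:45.
Yusuf ∩ Nikolai: 10:30–12:45, 13:30–14:15, 15:15–15:30, 17:15–17:30, 18:00–18:45.
Yusuf ∩ Nikolai ∩ Emeka: 11:00–12:15.
Yusuf ∩ Nikolai ∩ Emeka ∩ Diego: 11:00–12:15.
Yusuf ∩ Nikolai ∩ Emeka ∩ Diego ∩ Ines: 11:00–11:15, 11:30–12:15.
Yusuf ∩ Nikolai ∩ Emeka ∩ Diego ∩ Ines ∩ Aarav: 11:00–11:15, 11:30–12:15.
Windows ≥ 30 min: 11:30–12:15.
Earliest such window starts at 11:30.

11:30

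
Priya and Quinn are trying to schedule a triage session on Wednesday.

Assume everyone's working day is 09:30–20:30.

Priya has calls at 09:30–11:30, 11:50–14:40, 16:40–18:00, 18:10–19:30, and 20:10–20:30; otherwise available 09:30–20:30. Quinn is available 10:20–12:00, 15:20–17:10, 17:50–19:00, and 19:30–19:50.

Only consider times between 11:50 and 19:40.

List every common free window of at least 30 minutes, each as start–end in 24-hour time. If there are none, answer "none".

15:20–16:40

Priya free within 09:30–20:30: 11:30–11:50, 14:40–16:40, 18:00–18:10, 19:30–20:10.
Priya ∩ Quinn: 11:30–11:50, 15:20–16:40, 18:00–18:10, 19:30–19:50.
Restricted to 11:50–19:40: 15:20–16:40, 18:00–18:10, 19:30–19:40.
Windows ≥ 30 min: 15:20–16:40.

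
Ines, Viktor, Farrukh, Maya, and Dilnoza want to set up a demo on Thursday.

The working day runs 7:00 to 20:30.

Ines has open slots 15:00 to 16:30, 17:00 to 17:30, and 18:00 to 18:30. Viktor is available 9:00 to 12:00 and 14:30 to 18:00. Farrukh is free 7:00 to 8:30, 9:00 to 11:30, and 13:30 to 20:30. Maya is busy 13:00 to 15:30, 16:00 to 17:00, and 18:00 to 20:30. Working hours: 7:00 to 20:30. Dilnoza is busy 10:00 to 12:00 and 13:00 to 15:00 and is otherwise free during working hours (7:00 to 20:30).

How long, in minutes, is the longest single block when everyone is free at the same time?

30 minutes

Maya free within 07:00–20:30: 07:00–13:00, 15:30–16:00, 17:00–18:00.
Dilnoza free within 07:00–20:30: 07:00–10:00, 12:00–13:00, 15:00–20:30.
Ines ∩ Viktor: 15:00–16:30, 17:00–17:30.
Ines ∩ Viktor ∩ Farrukh: 15:00–16:30, 17:00–17:30.
Ines ∩ Viktor ∩ Farrukh ∩ Maya: 15:30–16:00, 17:00–17:30.
Ines ∩ Viktor ∩ Farrukh ∩ Maya ∩ Dilnoza: 15:30–16:00, 17:00–17:30.
Common window lengths: 30, 30 min; longest is 30.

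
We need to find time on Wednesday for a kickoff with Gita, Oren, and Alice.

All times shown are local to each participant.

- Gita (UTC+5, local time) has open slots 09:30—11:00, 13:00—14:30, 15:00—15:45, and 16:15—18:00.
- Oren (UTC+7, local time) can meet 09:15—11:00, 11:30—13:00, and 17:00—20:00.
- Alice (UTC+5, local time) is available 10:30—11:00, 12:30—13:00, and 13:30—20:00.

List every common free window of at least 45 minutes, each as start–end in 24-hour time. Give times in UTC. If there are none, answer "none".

10:00–10:45, 11:15–13:00

Gita → UTC: 04:30–06:00, 08:00–09:30, 10:00–10:45, 11:15–13:00.
Oren → UTC: 02:15–04:00, 04:30–06:00, 10:00–13:00.
Alice → UTC: 05:30–06:00, 07:30–08:00, 08:30–15:00.
Gita ∩ Oren: 04:30–06:00, 10:00–10:45, 11:15–13:00.
Gita ∩ Oren ∩ Alice: 05:30–06:00, 10:00–10:45, 11:15–13:00.
Windows ≥ 45 min: 10:00–10:45, 11:15–13:00.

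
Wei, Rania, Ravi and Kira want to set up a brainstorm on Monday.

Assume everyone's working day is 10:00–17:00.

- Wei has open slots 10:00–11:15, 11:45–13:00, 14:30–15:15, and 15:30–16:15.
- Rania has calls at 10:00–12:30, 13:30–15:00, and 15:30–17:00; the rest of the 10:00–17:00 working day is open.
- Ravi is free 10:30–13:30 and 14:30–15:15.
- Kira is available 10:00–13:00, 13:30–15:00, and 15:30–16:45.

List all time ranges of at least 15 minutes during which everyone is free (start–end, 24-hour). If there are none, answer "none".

12:30–13:00

Rania free within 10:00–17:00: 12:30–13:30, 15:00–15:30.
Wei ∩ Rania: 12:30–13:00, 15:00–15:15.
Wei ∩ Rania ∩ Ravi: 12:30–13:00, 15:00–15:15.
Wei ∩ Rania ∩ Ravi ∩ Kira: 12:30–13:00.
Windows ≥ 15 min: 12:30–13:00.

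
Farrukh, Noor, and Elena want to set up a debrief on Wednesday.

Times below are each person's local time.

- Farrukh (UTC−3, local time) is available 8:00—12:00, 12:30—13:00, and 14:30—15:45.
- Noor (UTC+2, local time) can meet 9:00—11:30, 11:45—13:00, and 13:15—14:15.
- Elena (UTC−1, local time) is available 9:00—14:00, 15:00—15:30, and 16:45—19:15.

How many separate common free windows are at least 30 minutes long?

Farrukh → UTC: 11:00–15:00, 15:30–16:00, 17:30–18:45.
Noor → UTC: 07:00–09:30, 09:45–11:00, 11:15–12:15.
Elena → UTC: 10:00–15:00, 16:00–16:30, 17:45–20:15.
Farrukh ∩ Noor: 11:15–12:15.
Farrukh ∩ Noor ∩ Elena: 11:15–12:15.
Windows ≥ 30 min: 11:15–12:15.
That's 1 window.

1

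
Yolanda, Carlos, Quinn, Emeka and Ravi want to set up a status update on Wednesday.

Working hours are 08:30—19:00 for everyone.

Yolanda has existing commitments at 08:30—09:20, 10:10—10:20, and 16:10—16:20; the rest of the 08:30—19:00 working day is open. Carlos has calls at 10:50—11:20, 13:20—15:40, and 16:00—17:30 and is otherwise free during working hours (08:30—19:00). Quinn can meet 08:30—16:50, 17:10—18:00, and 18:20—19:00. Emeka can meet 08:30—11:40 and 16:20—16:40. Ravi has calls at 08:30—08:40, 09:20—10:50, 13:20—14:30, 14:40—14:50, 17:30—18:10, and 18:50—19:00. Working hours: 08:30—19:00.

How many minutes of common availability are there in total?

20 minutes

Yolanda free within 08:30–19:00: 09:20–10:10, 10:20–16:10, 16:20–19:00.
Carlos free within 08:30–19:00: 08:30–10:50, 11:20–13:20, 15:40–16:00, 17:30–19:00.
Ravi free within 08:30–19:00: 08:40–09:20, 10:50–13:20, 14:30–14:40, 14:50–17:30, 18:10–18:50.
Yolanda ∩ Carlos: 09:20–10:10, 10:20–10:50, 11:20–13:20, 15:40–16:00, 17:30–19:00.
Yolanda ∩ Carlos ∩ Quinn: 09:20–10:10, 10:20–10:50, 11:20–13:20, 15:40–16:00, 17:30–18:00, 18:20–19:00.
Yolanda ∩ Carlos ∩ Quinn ∩ Emeka: 09:20–10:10, 10:20–10:50, 11:20–11:40.
Yolanda ∩ Carlos ∩ Quinn ∩ Emeka ∩ Ravi: 11:20–11:40.
Total common minutes: 20.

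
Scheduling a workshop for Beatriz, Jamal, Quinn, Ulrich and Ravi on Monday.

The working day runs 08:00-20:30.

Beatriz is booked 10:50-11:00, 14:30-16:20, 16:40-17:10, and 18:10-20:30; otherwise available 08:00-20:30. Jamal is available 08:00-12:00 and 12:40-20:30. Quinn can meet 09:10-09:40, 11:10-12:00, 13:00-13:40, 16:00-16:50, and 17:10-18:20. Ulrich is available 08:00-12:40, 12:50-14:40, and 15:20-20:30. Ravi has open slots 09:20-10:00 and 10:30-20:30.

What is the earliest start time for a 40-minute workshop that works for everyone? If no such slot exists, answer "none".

11:10

Beatriz free within 08:00–20:30: 08:00–10:50, 11:00–14:30, 16:20–16:40, 17:10–18:10.
Beatriz ∩ Jamal: 08:00–10:50, 11:00–12:00, 12:40–14:30, 16:20–16:40, 17:10–18:10.
Beatriz ∩ Jamal ∩ Quinn: 09:10–09:40, 11:10–12:00, 13:00–13:40, 16:20–16:40, 17:10–18:10.
Beatriz ∩ Jamal ∩ Quinn ∩ Ulrich: 09:10–09:40, 11:10–12:00, 13:00–13:40, 16:20–16:40, 17:10–18:10.
Beatriz ∩ Jamal ∩ Quinn ∩ Ulrich ∩ Ravi: 09:20–09:40, 11:10–12:00, 13:00–13:40, 16:20–16:40, 17:10–18:10.
Windows ≥ 40 min: 11:10–12:00, 13:00–13:40, 17:10–18:10.
Earliest such window starts at 11:10.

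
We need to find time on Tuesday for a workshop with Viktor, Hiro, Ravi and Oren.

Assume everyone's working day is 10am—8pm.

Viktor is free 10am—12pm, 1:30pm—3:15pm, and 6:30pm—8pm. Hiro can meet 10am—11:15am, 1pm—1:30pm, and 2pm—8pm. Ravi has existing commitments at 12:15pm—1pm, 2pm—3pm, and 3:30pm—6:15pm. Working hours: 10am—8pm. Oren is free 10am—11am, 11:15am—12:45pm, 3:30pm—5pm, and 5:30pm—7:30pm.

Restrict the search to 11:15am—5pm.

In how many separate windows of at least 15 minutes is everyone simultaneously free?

Ravi free within 10:00–20:00: 10:00–12:15, 13:00–14:00, 15:00–15:30, 18:15–20:00.
Viktor ∩ Hiro: 10:00–11:15, 14:00–15:15, 18:30–20:00.
Viktor ∩ Hiro ∩ Ravi: 10:00–11:15, 15:00–15:15, 18:30–20:00.
Viktor ∩ Hiro ∩ Ravi ∩ Oren: 10:00–11:00, 18:30–19:30.
Restricted to 11:15–17:00: (none).
Windows ≥ 15 min: (none).
That's 0 windows.

0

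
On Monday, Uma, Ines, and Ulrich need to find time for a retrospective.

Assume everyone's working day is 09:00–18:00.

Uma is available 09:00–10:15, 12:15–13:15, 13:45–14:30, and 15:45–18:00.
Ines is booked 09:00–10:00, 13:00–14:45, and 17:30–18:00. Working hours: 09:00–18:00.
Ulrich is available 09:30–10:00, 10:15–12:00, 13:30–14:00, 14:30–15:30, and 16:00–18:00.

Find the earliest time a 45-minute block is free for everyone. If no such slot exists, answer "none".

16:00

Ines free within 09:00–18:00: 10:00–13:00, 14:45–17:30.
Uma ∩ Ines: 10:00–10:15, 12:15–13:00, 15:45–17:30.
Uma ∩ Ines ∩ Ulrich: 16:00–17:30.
Windows ≥ 45 min: 16:00–17:30.
Earliest such window starts at 16:00.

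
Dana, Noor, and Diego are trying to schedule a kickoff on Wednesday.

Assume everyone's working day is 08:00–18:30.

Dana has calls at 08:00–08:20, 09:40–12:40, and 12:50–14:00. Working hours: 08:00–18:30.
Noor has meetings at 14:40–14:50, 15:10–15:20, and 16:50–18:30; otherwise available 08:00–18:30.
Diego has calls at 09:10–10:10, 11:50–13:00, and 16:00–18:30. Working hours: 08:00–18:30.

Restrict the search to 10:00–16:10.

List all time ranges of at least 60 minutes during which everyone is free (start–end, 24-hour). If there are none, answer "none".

none

Dana free within 08:00–18:30: 08:20–09:40, 12:40–12:50, 14:00–18:30.
Noor free within 08:00–18:30: 08:00–14:40, 14:50–15:10, 15:20–16:50.
Diego free within 08:00–18:30: 08:00–09:10, 10:10–11:50, 13:00–16:00.
Dana ∩ Noor: 08:20–09:40, 12:40–12:50, 14:00–14:40, 14:50–15:10, 15:20–16:50.
Dana ∩ Noor ∩ Diego: 08:20–09:10, 14:00–14:40, 14:50–15:10, 15:20–16:00.
Restricted to 10:00–16:10: 14:00–14:40, 14:50–15:10, 15:20–16:00.
Windows ≥ 60 min: (none).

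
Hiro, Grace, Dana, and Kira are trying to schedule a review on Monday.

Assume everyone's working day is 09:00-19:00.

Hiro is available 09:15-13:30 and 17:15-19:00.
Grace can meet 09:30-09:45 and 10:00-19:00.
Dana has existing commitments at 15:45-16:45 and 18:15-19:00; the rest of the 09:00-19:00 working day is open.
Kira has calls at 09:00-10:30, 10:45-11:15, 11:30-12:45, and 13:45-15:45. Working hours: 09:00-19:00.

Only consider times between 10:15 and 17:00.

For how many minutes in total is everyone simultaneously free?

Dana free within 09:00–19:00: 09:00–15:45, 16:45–18:15.
Kira free within 09:00–19:00: 10:30–10:45, 11:15–11:30, 12:45–13:45, 15:45–19:00.
Hiro ∩ Grace: 09:30–09:45, 10:00–13:30, 17:15–19:00.
Hiro ∩ Grace ∩ Dana: 09:30–09:45, 10:00–13:30, 17:15–18:15.
Hiro ∩ Grace ∩ Dana ∩ Kira: 10:30–10:45, 11:15–11:30, 12:45–13:30, 17:15–18:15.
Restricted to 10:15–17:00: 10:30–10:45, 11:15–11:30, 12:45–13:30.
Total common minutes: 15 + 15 + 45 = 75.

75 minutes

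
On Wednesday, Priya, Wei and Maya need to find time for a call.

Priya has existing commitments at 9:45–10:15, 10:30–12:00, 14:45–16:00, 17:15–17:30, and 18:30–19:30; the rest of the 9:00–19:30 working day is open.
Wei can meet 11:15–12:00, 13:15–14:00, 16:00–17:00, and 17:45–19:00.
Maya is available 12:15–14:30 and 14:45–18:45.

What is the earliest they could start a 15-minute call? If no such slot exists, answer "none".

13:15

Priya free within 09:00–19:30: 09:00–09:45, 10:15–10:30, 12:00–14:45, 16:00–17:15, 17:30–18:30.
Priya ∩ Wei: 13:15–14:00, 16:00–17:00, 17:45–18:30.
Priya ∩ Wei ∩ Maya: 13:15–14:00, 16:00–17:00, 17:45–18:30.
Windows ≥ 15 min: 13:15–14:00, 16:00–17:00, 17:45–18:30.
Earliest such window starts at 13:15.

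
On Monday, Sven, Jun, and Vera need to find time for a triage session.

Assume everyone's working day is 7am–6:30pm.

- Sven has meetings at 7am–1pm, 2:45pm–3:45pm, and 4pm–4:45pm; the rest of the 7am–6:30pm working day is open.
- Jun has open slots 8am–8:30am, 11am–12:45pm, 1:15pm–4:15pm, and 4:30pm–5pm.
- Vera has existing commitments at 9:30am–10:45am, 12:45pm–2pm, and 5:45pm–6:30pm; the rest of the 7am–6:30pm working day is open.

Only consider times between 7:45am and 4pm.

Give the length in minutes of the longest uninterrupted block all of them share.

45 minutes

Sven free within 07:00–18:30: 13:00–14:45, 15:45–16:00, 16:45–18:30.
Vera free within 07:00–18:30: 07:00–09:30, 10:45–12:45, 14:00–17:45.
Sven ∩ Jun: 13:15–14:45, 15:45–16:00, 16:45–17:00.
Sven ∩ Jun ∩ Vera: 14:00–14:45, 15:45–16:00, 16:45–17:00.
Restricted to 07:45–16:00: 14:00–14:45, 15:45–16:00.
Common window lengths: 45, 15 min; longest is 45.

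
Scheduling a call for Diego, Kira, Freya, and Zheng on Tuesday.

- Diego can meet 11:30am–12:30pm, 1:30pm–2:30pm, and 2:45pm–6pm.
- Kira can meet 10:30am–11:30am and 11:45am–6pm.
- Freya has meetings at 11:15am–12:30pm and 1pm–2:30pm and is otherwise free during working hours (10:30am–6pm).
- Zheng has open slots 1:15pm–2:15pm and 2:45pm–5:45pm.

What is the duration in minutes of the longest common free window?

Freya free within 10:30–18:00: 10:30–11:15, 12:30–13:00, 14:30–18:00.
Diego ∩ Kira: 11:45–12:30, 13:30–14:30, 14:45–18:00.
Diego ∩ Kira ∩ Freya: 14:45–18:00.
Diego ∩ Kira ∩ Freya ∩ Zheng: 14:45–17:45.
Single common window of 180 minutes.

180 minutes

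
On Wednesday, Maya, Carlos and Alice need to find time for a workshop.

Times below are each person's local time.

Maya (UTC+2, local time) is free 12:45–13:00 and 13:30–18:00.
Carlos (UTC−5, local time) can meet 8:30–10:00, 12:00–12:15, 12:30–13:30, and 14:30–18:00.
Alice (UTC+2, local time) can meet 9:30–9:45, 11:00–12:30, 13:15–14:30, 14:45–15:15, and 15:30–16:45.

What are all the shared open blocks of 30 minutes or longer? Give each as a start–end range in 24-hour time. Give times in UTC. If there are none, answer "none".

13:30–14:45

Maya → UTC: 10:45–11:00, 11:30–16:00.
Carlos → UTC: 13:30–15:00, 17:00–17:15, 17:30–18:30, 19:30–23:00.
Alice → UTC: 07:30–07:45, 09:00–10:30, 11:15–12:30, 12:45–13:15, 13:30–14:45.
Maya ∩ Carlos: 13:30–15:00.
Maya ∩ Carlos ∩ Alice: 13:30–14:45.
Windows ≥ 30 min: 13:30–14:45.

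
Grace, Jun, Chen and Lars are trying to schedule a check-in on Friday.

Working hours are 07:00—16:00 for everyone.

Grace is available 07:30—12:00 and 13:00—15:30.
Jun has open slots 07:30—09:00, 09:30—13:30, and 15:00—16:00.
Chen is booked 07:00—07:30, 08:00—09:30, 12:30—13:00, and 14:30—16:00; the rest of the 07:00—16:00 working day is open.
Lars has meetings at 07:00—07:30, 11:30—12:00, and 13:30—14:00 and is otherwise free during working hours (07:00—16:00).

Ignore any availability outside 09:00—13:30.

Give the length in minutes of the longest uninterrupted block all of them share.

120 minutes

Chen free within 07:00–16:00: 07:30–08:00, 09:30–12:30, 13:00–14:30.
Lars free within 07:00–16:00: 07:30–11:30, 12:00–13:30, 14:00–16:00.
Grace ∩ Jun: 07:30–09:00, 09:30–12:00, 13:00–13:30, 15:00–15:30.
Grace ∩ Jun ∩ Chen: 07:30–08:00, 09:30–12:00, 13:00–13:30.
Grace ∩ Jun ∩ Chen ∩ Lars: 07:30–08:00, 09:30–11:30, 13:00–13:30.
Restricted to 09:00–13:30: 09:30–11:30, 13:00–13:30.
Common window lengths: 120, 30 min; longest is 120.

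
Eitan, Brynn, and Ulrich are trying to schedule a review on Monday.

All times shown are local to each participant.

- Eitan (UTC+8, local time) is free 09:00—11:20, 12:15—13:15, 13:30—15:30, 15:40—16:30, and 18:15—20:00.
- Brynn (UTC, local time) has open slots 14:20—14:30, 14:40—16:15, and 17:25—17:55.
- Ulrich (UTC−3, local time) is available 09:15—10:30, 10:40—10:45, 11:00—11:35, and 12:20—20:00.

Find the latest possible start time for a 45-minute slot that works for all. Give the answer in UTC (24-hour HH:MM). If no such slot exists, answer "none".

none

Eitan → UTC: 01:00–03:20, 04:15–05:15, 05:30–07:30, 07:40–08:30, 10:15–12:00.
Brynn → UTC: 14:20–14:30, 14:40–16:15, 17:25–17:55.
Ulrich → UTC: 12:15–13:30, 13:40–13:45, 14:00–14:35, 15:20–23:00.
Eitan ∩ Brynn: (none).
Eitan ∩ Brynn ∩ Ulrich: (none).
Windows ≥ 45 min: (none).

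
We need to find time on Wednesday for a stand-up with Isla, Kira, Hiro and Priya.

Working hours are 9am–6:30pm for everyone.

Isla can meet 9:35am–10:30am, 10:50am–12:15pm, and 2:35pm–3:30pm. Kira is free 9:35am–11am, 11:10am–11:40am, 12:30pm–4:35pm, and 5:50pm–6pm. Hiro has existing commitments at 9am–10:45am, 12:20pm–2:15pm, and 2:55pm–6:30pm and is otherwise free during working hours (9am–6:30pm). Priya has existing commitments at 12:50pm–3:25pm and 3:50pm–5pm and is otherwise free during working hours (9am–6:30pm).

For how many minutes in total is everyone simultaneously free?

40 minutes

Hiro free within 09:00–18:30: 10:45–12:20, 14:15–14:55.
Priya free within 09:00–18:30: 09:00–12:50, 15:25–15:50, 17:00–18:30.
Isla ∩ Kira: 09:35–10:30, 10:50–11:00, 11:10–11:40, 14:35–15:30.
Isla ∩ Kira ∩ Hiro: 10:50–11:00, 11:10–11:40, 14:35–14:55.
Isla ∩ Kira ∩ Hiro ∩ Priya: 10:50–11:00, 11:10–11:40.
Total common minutes: 10 + 30 = 40.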